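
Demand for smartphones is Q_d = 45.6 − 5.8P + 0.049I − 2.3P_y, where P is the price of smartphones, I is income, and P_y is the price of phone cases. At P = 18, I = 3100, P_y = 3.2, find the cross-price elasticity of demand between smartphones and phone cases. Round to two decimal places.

Evaluating quantity at (P, I, P_y) gives Q_d = 45.6 − 5.8(18) + 0.049(3100) − 2.3(3.2) = 45.6 − 104.4 + 151.9 − 7.36 = 85.74.
∂Q_d/∂P_y = −2.3, so E_xy = -2.3·(3.2/85.74) ≈ -0.09.
E_xy < 0: the goods are complements.

-0.09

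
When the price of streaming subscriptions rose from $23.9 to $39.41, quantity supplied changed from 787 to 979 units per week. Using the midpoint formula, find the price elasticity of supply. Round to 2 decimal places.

%ΔQ = (979 − 787)/[(787 + 979)/2] = 192/883 ≈ 0.2174.
%ΔP = (39.41 − 23.9)/[(23.9 + 39.41)/2] = 15.51/31.655 ≈ 0.4900.
Arc elasticity E = %ΔQ/%ΔP ≈ 0.2174/0.4900 ≈ 0.44.
|E| < 1: supply is inelastic over this range.

0.44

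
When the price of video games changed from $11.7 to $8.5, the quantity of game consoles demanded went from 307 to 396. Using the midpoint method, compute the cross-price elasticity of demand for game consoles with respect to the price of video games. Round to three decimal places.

-0.799

%ΔQ_x = (396 − 307)/[(307+396)/2] = 89/351.5 ≈ 0.2532.
%ΔP_y = (8.5 − 11.7)/[(11.7+8.5)/2] ≈ -0.3168.
E_xy = 0.2532/-0.3168 ≈ -0.799.
E_xy < 0, so game consoles and video games are complements.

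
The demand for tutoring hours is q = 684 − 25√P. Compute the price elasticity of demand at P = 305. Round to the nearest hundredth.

-0.88

At P = 305, q = 247.3938.
dq/dP = −25/(2√P) = −25/(2·17.4642).
Point elasticity E = (dq/dP)·(P/q) = -0.7157 × 305/247.3938 ≈ -0.88.
|E| < 1, so demand is inelastic at this price.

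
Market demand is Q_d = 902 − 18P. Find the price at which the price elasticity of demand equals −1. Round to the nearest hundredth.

25.06

For linear demand Q_d = a − bP, E = −bP/(a − bP). |E| = 1 ⇒ bP = a − bP ⇒ P = a/(2b).
P = 902/(2·18) ≈ 25.06.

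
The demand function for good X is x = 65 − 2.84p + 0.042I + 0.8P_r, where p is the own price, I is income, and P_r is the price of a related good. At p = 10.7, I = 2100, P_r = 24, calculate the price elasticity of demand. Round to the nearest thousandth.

First evaluate x: 65 − 2.84(10.7) + 0.042(2100) + 0.8(24) = 65 − 30.388 + 88.2 + 19.2 = 142.012.
∂x/∂p = −2.84, so E_p = (−2.84)·(10.7/142.012) ≈ -0.214.
|E_p| < 1: demand is inelastic.

-0.214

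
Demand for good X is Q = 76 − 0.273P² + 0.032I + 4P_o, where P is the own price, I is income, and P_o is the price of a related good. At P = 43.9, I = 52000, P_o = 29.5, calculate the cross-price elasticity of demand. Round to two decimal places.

At the given point, Q = 76 − 0.273(43.9)² + 0.032(52000) + 4(29.5) = 76 − 526.1283 + 1664 + 118 = 1331.8717.
∂Q/∂P_o = +4, so E_xy = 4·(29.5/1331.8717) ≈ 0.09.
E_xy > 0: the goods are substitutes.

0.09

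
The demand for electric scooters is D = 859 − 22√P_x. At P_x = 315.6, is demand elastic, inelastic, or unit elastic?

At P_x = 315.6, D = 468.167.
dD/dP_x = −22/(2√P_x) = −22/(2·17.7651).
Point elasticity E = (dD/dP_x)·(P_x/D) = -0.6192 × 315.6/468.167 ≈ -0.417.
|E| ≈ 0.417 < 1, so demand is inelastic.

inelastic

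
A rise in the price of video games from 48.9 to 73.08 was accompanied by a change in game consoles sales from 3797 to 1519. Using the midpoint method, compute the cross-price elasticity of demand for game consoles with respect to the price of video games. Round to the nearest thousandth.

%ΔQ_x = (1519 − 3797)/[(3797+1519)/2] = -2278/2658 ≈ -0.8570.
%ΔP_y = (73.08 − 48.9)/[(48.9+73.08)/2] ≈ 0.3965.
E_xy = -0.8570/0.3965 ≈ -2.162.
E_xy < 0, so game consoles and video games are complements.

-2.162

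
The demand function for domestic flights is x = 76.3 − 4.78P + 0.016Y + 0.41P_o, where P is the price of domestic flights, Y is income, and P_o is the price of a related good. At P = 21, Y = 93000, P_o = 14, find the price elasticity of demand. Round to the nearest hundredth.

First evaluate x: 76.3 − 4.78(21) + 0.016(93000) + 0.41(14) = 76.3 − 100.38 + 1488 + 5.74 = 1469.66.
∂x/∂P = −4.78, so E_p = (−4.78)·(21/1469.66) ≈ -0.07.
|E_p| < 1: demand is inelastic.

-0.07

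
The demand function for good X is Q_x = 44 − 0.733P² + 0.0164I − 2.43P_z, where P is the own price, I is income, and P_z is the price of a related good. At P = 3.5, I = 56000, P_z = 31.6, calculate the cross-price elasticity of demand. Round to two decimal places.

Substituting, Q_x = 44 − 0.733(3.5)² + 0.0164(56000) − 2.43(31.6) = 44 − 8.9793 + 918.4 − 76.788 = 876.6328.
∂Q_x/∂P_z = −2.43, so E_xy = -2.43·(31.6/876.6328) ≈ -0.09.
E_xy < 0: the goods are complements.

-0.09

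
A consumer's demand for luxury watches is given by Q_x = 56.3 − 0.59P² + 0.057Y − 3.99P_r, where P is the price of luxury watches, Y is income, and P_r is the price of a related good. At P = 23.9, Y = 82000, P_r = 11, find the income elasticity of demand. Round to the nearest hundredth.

Q_x = 56.3 − 0.59(23.9)² + 0.057(82000) − 3.99(11) = 56.3 − 337.0139 + 4674 − 43.89 = 4349.3961.
∂Q_x/∂Y = +0.057, so E_I = 0.057·(82000/4349.3961) ≈ 1.07.
E_I > 1: normal good (luxury).

1.07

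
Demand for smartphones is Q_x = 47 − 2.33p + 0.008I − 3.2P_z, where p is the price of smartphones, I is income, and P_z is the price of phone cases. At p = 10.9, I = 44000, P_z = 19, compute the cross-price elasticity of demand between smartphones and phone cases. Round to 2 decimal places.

Q_x = 47 − 2.33(10.9) + 0.008(44000) − 3.2(19) = 47 − 25.397 + 352 − 60.8 = 312.803.
∂Q_x/∂P_z = −3.2, so E_xy = -3.2·(19/312.803) ≈ -0.19.
E_xy < 0: the goods are complements.

-0.19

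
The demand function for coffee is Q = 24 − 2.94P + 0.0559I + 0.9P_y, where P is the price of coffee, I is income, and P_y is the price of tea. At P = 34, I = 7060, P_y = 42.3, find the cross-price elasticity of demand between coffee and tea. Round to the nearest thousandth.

Evaluating quantity at (P, I, P_y) gives Q = 24 − 2.94(34) + 0.0559(7060) + 0.9(42.3) = 24 − 99.96 + 394.654 + 38.07 = 356.764.
∂Q/∂P_y = +0.9, so E_xy = 0.9·(42.3/356.764) ≈ 0.107.
E_xy > 0: the goods are substitutes.

0.107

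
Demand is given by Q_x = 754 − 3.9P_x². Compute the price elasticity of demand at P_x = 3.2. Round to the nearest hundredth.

At P_x = 3.2, Q_x = 714.064.
dQ_x/dP_x = −2·3.9·P_x = −24.96.
Point elasticity E = (dQ_x/dP_x)·(P_x/Q_x) = -24.96 × 3.2/714.064 ≈ -0.11.
|E| < 1, so demand is inelastic at this price.

-0.11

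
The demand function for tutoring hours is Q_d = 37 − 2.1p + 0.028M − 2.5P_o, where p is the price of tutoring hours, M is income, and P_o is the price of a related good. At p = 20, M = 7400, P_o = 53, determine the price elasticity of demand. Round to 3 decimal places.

-0.603

At the given point, Q_d = 37 − 2.1(20) + 0.028(7400) − 2.5(53) = 37 − 42 + 207.2 − 132.5 = 69.7.
∂Q_d/∂p = −2.1, so E_p = (−2.1)·(20/69.7) ≈ -0.603.
|E_p| < 1: demand is inelastic.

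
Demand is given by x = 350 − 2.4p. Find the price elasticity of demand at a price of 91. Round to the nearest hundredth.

At p = 91, x = 131.6.
dx/dp = −2.4.
Point elasticity E = (dx/dp)·(p/x) = -2.4 × 91/131.6 ≈ -1.66.
|E| > 1, so demand is elastic at this price.

-1.66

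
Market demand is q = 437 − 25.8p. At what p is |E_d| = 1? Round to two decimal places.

For linear demand q = a − bp, E = −bp/(a − bp). |E| = 1 ⇒ bp = a − bp ⇒ p = a/(2b).
p = 437/(2·25.8) ≈ 8.47.

8.47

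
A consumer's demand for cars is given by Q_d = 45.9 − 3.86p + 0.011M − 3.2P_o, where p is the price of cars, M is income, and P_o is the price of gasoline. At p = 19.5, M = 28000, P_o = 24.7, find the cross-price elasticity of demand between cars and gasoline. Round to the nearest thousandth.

Evaluating quantity at (p, M, P_o) gives Q_d = 45.9 − 3.86(19.5) + 0.011(28000) − 3.2(24.7) = 45.9 − 75.27 + 308 − 79.04 = 199.59.
∂Q_d/∂P_o = −3.2, so E_xy = -3.2·(24.7/199.59) ≈ -0.396.
E_xy < 0: the goods are complements.

-0.396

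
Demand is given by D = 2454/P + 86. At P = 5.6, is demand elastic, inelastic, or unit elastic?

inelastic

At P = 5.6, D = 524.2143.
dD/dP = −2454/P² = −78.2526.
Point elasticity E = (dD/dP)·(P/D) = -78.2526 × 5.6/524.2143 ≈ -0.836.
|E| ≈ 0.836 < 1, so demand is inelastic.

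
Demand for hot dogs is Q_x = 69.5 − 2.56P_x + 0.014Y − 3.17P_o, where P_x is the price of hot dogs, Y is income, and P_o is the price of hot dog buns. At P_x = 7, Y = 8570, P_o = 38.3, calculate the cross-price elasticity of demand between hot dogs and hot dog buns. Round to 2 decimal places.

Q_x = 69.5 − 2.56(7) + 0.014(8570) − 3.17(38.3) = 69.5 − 17.92 + 119.98 − 121.411 = 50.149.
∂Q_x/∂P_o = −3.17, so E_xy = -3.17·(38.3/50.149) ≈ -2.42.
E_xy < 0: the goods are complements.

-2.42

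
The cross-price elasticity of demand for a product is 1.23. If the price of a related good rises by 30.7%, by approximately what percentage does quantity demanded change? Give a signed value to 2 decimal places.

%ΔQ ≈ E × %ΔP_y = (1.23) × (30.7%) ≈ 37.76%.

37.76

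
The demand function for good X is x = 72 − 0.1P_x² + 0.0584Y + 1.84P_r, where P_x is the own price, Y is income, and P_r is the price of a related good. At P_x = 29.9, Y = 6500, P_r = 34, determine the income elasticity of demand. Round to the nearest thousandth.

0.894

Substituting, x = 72 − 0.1(29.9)² + 0.0584(6500) + 1.84(34) = 72 − 89.401 + 379.6 + 62.56 = 424.759.
∂x/∂Y = +0.0584, so E_I = 0.0584·(6500/424.759) ≈ 0.894.
E_I ∈ (0,1): normal good (necessity).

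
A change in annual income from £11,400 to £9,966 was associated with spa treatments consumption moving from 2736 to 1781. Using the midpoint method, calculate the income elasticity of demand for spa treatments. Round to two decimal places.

%ΔQ = (1781 − 2736)/[(2736+1781)/2] = -955/2258.5 ≈ -0.4228.
%ΔY = (9,966 − 11,400)/[(11,400+9,966)/2] = -1434/10683 ≈ -0.1342.
E_I = %ΔQ/%ΔY ≈ 3.15.
E_I > 1: normal good (luxury).

3.15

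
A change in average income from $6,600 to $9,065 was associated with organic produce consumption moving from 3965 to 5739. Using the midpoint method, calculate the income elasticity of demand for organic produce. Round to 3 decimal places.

1.162

%ΔQ = (5739 − 3965)/[(3965+5739)/2] = 1774/4852 ≈ 0.3656.
%ΔY = (9,065 − 6,600)/[(6,600+9,065)/2] = 2465/7832.5 ≈ 0.3147.
E_I = %ΔQ/%ΔY ≈ 1.162.
E_I > 1: normal good (luxury).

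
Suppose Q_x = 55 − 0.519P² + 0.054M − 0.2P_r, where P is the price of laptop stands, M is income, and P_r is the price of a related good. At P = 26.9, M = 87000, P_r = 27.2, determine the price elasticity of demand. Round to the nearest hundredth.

Evaluating quantity at (P, M, P_r) gives Q_x = 55 − 0.519(26.9)² + 0.054(87000) − 0.2(27.2) = 55 − 375.5536 + 4698 − 5.44 = 4372.0064.
∂Q_x/∂P = −2·0.519·P = -27.9222, so E_p = -27.9222·(26.9/4372.0064) ≈ -0.17.
|E_p| < 1: demand is inelastic.

-0.17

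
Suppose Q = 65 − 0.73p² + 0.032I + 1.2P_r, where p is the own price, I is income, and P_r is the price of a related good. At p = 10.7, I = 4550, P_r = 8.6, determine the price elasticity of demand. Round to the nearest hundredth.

Evaluating quantity at (p, I, P_r) gives Q = 65 − 0.73(10.7)² + 0.032(4550) + 1.2(8.6) = 65 − 83.5777 + 145.6 + 10.32 = 137.3423.
∂Q/∂p = −2·0.73·p = -15.622, so E_p = -15.622·(10.7/137.3423) ≈ -1.22.
|E_p| > 1: demand is elastic.

-1.22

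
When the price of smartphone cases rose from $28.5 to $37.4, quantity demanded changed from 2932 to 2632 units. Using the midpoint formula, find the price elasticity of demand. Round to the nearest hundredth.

%Δq = (2632 − 2932)/[(2932 + 2632)/2] = -300/2782 ≈ -0.1078.
%ΔP = (37.4 − 28.5)/[(28.5 + 37.4)/2] = 8.9/32.95 ≈ 0.2701.
Arc elasticity E = %Δq/%ΔP ≈ -0.1078/0.2701 ≈ -0.40.
|E| < 1: demand is inelastic over this range.

-0.40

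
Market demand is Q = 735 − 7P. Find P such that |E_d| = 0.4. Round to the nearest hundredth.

Set −bP/(a − bP) = −0.4 ⇒ bP = 0.4(a − bP) ⇒ bP(1+0.4) = 0.4·a.
P = 0.4·735/(7·1.4) = 30.00.

30.00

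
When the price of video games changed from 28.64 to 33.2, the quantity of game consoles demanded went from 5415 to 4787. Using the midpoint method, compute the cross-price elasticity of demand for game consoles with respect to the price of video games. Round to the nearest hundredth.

%ΔQ_x = (4787 − 5415)/[(5415+4787)/2] = -628/5101 ≈ -0.1231.
%ΔP_y = (33.2 − 28.64)/[(28.64+33.2)/2] ≈ 0.1475.
E_xy = -0.1231/0.1475 ≈ -0.83.
E_xy < 0, so game consoles and video games are complements.

-0.83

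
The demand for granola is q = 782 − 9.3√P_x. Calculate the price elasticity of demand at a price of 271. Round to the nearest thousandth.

-0.122

At P_x = 271, q = 628.9027.
dq/dP_x = −9.3/(2√P_x) = −9.3/(2·16.4621).
Point elasticity E = (dq/dP_x)·(P_x/q) = -0.2825 × 271/628.9027 ≈ -0.122.
|E| < 1, so demand is inelastic at this price.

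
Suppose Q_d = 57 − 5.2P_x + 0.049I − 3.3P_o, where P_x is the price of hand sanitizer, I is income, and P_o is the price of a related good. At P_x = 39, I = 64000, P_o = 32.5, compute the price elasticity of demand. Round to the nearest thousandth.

-0.070

Q_d = 57 − 5.2(39) + 0.049(64000) − 3.3(32.5) = 57 − 202.8 + 3136 − 107.25 = 2882.95.
∂Q_d/∂P_x = −5.2, so E_p = (−5.2)·(39/2882.95) ≈ -0.070.
|E_p| < 1: demand is inelastic.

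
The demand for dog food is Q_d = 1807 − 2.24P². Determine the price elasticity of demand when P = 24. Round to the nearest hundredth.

-4.99

At P = 24, Q_d = 516.76.
dQ_d/dP = −2·2.24·P = −107.52.
Point elasticity E = (dQ_d/dP)·(P/Q_d) = -107.52 × 24/516.76 ≈ -4.99.
|E| > 1, so demand is elastic at this price.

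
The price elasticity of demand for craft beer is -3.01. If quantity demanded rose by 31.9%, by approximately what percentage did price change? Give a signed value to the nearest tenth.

-10.6

%ΔQ ≈ E × %ΔP ⇒ %ΔP = %ΔQ / E = (31.9%)/(-3.01) ≈ -10.6%.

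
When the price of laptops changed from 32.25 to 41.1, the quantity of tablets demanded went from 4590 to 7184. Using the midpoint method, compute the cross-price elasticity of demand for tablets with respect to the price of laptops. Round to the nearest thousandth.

1.826

%ΔQ_x = (7184 − 4590)/[(4590+7184)/2] = 2594/5887 ≈ 0.4406.
%ΔP_y = (41.1 − 32.25)/[(32.25+41.1)/2] ≈ 0.2413.
E_xy = 0.4406/0.2413 ≈ 1.826.
E_xy > 0, so tablets and laptops are substitutes.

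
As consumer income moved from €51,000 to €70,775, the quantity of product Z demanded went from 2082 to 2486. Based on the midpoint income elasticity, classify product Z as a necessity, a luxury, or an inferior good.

%ΔQ = (2486 − 2082)/[(2082+2486)/2] = 404/2284 ≈ 0.1769.
%ΔI = (70,775 − 51,000)/[(51,000+70,775)/2] = 19775/60887.5 ≈ 0.3248.
E_I = %ΔQ/%ΔI ≈ 0.545.
E_I ∈ (0,1): normal good (necessity).

necessity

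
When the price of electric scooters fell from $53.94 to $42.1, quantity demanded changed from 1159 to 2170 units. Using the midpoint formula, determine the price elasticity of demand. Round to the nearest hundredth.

-2.46

%Δq = (2170 − 1159)/[(1159 + 2170)/2] = 1011/1664.5 ≈ 0.6074.
%Δp = (42.1 − 53.94)/[(53.94 + 42.1)/2] = -11.84/48.02 ≈ -0.2466.
Arc elasticity E = %Δq/%Δp ≈ 0.6074/-0.2466 ≈ -2.46.
|E| > 1: demand is elastic over this range.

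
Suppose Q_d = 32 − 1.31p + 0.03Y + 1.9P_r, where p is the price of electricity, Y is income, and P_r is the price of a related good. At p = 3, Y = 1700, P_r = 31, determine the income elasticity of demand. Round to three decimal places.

Evaluating quantity at (p, Y, P_r) gives Q_d = 32 − 1.31(3) + 0.03(1700) + 1.9(31) = 32 − 3.93 + 51 + 58.9 = 137.97.
∂Q_d/∂Y = +0.03, so E_I = 0.03·(1700/137.97) ≈ 0.370.
E_I ∈ (0,1): normal good (necessity).

0.370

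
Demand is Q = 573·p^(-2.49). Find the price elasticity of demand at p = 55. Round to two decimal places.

-2.49

For a Cobb–Douglas (constant-elasticity) form Q = A·p^α·…, the elasticity with respect to p equals the exponent α at every point.
Here the exponent on p is -2.49, so the price elasticity of demand is -2.49.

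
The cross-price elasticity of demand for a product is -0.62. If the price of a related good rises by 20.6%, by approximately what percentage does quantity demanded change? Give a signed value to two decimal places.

%ΔQ ≈ E × %ΔP_y = (-0.62) × (20.6%) ≈ -12.77%.

-12.77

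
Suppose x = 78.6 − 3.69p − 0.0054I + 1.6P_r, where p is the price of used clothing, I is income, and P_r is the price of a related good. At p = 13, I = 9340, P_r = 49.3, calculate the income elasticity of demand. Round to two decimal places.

At the given point, x = 78.6 − 3.69(13) − 0.0054(9340) + 1.6(49.3) = 78.6 − 47.97 − 50.436 + 78.88 = 59.074.
∂x/∂I = −0.0054, so E_I = -0.0054·(9340/59.074) ≈ -0.85.
E_I < 0: inferior good.

-0.85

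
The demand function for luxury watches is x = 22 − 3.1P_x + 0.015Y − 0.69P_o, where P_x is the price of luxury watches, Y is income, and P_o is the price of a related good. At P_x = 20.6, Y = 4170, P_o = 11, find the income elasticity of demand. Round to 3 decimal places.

4.775

x = 22 − 3.1(20.6) + 0.015(4170) − 0.69(11) = 22 − 63.86 + 62.55 − 7.59 = 13.1.
∂x/∂Y = +0.015, so E_I = 0.015·(4170/13.1) ≈ 4.775.
E_I > 1: normal good (luxury).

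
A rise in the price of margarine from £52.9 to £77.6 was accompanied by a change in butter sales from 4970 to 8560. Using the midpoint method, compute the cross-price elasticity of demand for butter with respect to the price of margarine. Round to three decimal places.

1.402

%ΔQ_x = (8560 − 4970)/[(4970+8560)/2] = 3590/6765 ≈ 0.5307.
%ΔP_y = (77.6 − 52.9)/[(52.9+77.6)/2] ≈ 0.3785.
E_xy = 0.5307/0.3785 ≈ 1.402.
E_xy > 0, so butter and margarine are substitutes.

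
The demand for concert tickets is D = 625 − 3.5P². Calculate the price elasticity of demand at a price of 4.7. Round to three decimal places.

At P = 4.7, D = 547.685.
dD/dP = −2·3.5·P = −32.9.
Point elasticity E = (dD/dP)·(P/D) = -32.9 × 4.7/547.685 ≈ -0.282.
|E| < 1, so demand is inelastic at this price.

-0.282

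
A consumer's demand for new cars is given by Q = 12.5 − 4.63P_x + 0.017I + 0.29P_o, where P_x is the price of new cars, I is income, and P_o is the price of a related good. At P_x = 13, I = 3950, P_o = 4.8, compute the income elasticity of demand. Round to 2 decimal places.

3.22

Substituting, Q = 12.5 − 4.63(13) + 0.017(3950) + 0.29(4.8) = 12.5 − 60.19 + 67.15 + 1.392 = 20.852.
∂Q/∂I = +0.017, so E_I = 0.017·(3950/20.852) ≈ 3.22.
E_I > 1: normal good (luxury).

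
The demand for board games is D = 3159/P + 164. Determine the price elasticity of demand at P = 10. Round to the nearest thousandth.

At P = 10, D = 479.9.
dD/dP = −3159/P² = −31.59.
Point elasticity E = (dD/dP)·(P/D) = -31.59 × 10/479.9 ≈ -0.658.
|E| < 1, so demand is inelastic at this price.

-0.658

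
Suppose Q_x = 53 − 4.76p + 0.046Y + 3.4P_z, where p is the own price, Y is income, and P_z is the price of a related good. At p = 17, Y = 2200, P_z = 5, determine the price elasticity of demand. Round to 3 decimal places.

-0.896

Evaluating quantity at (p, Y, P_z) gives Q_x = 53 − 4.76(17) + 0.046(2200) + 3.4(5) = 53 − 80.92 + 101.2 + 17 = 90.28.
∂Q_x/∂p = −4.76, so E_p = (−4.76)·(17/90.28) ≈ -0.896.
|E_p| < 1: demand is inelastic.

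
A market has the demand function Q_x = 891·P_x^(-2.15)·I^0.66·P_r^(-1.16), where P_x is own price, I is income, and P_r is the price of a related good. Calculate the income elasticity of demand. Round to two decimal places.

0.66

For a Cobb–Douglas (constant-elasticity) form Q_x = A·I^α·…, the elasticity with respect to I equals the exponent α at every point.
Here the exponent on I is 0.66, so the income elasticity of demand is 0.66.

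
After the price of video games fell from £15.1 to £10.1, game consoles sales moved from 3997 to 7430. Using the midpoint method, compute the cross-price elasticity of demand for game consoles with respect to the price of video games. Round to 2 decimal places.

-1.51

%ΔQ_x = (7430 − 3997)/[(3997+7430)/2] = 3433/5713.5 ≈ 0.6009.
%ΔP_y = (10.1 − 15.1)/[(15.1+10.1)/2] ≈ -0.3968.
E_xy = 0.6009/-0.3968 ≈ -1.51.
E_xy < 0, so game consoles and video games are complements.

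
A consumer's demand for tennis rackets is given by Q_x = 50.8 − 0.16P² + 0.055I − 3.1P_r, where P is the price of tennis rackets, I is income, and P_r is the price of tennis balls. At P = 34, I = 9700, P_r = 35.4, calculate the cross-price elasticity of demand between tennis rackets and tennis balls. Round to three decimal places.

-0.379

At the given point, Q_x = 50.8 − 0.16(34)² + 0.055(9700) − 3.1(35.4) = 50.8 − 184.96 + 533.5 − 109.74 = 289.6.
∂Q_x/∂P_r = −3.1, so E_xy = -3.1·(35.4/289.6) ≈ -0.379.
E_xy < 0: the goods are complements.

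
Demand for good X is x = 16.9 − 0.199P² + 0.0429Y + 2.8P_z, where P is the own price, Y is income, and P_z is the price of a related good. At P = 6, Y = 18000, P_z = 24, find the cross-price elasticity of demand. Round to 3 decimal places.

0.079

At the given point, x = 16.9 − 0.199(6)² + 0.0429(18000) + 2.8(24) = 16.9 − 7.164 + 772.2 + 67.2 = 849.136.
∂x/∂P_z = +2.8, so E_xy = 2.8·(24/849.136) ≈ 0.079.
E_xy > 0: the goods are substitutes.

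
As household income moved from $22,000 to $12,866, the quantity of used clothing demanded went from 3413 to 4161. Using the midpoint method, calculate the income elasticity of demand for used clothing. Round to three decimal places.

%ΔQ = (4161 − 3413)/[(3413+4161)/2] = 748/3787 ≈ 0.1975.
%ΔI = (12,866 − 22,000)/[(22,000+12,866)/2] = -9134/17433 ≈ -0.5239.
E_I = %ΔQ/%ΔI ≈ -0.377.
E_I < 0: inferior good.

-0.377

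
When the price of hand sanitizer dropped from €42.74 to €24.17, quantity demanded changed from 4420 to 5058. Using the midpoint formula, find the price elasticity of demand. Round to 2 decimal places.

-0.24

%ΔQ = (5058 − 4420)/[(4420 + 5058)/2] = 638/4739 ≈ 0.1346.
%Δp = (24.17 − 42.74)/[(42.74 + 24.17)/2] = -18.57/33.455 ≈ -0.5551.
Arc elasticity E = %ΔQ/%Δp ≈ 0.1346/-0.5551 ≈ -0.24.
|E| < 1: demand is inelastic over this range.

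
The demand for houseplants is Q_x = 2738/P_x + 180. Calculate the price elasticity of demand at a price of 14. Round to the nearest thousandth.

-0.521

At P_x = 14, Q_x = 375.5714.
dQ_x/dP_x = −2738/P_x² = −13.9694.
Point elasticity E = (dQ_x/dP_x)·(P_x/Q_x) = -13.9694 × 14/375.5714 ≈ -0.521.
|E| < 1, so demand is inelastic at this price.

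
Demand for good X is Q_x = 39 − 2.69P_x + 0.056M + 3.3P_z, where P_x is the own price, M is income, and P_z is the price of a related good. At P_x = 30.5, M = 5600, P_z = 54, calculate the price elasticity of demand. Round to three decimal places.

First evaluate Q_x: 39 − 2.69(30.5) + 0.056(5600) + 3.3(54) = 39 − 82.045 + 313.6 + 178.2 = 448.755.
∂Q_x/∂P_x = −2.69, so E_p = (−2.69)·(30.5/448.755) ≈ -0.183.
|E_p| < 1: demand is inelastic.

-0.183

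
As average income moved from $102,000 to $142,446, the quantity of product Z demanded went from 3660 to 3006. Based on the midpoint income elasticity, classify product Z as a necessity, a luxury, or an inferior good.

inferior

%ΔQ = (3006 − 3660)/[(3660+3006)/2] = -654/3333 ≈ -0.1962.
%ΔI = (142,446 − 102,000)/[(102,000+142,446)/2] = 40446/122223 ≈ 0.3309.
E_I = %ΔQ/%ΔI ≈ -0.593.
E_I < 0: inferior good.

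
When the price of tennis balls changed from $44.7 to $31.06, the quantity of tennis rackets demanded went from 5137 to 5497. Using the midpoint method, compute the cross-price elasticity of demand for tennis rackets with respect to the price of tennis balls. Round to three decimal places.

%ΔQ_x = (5497 − 5137)/[(5137+5497)/2] = 360/5317 ≈ 0.0677.
%ΔP_y = (31.06 − 44.7)/[(44.7+31.06)/2] ≈ -0.3601.
E_xy = 0.0677/-0.3601 ≈ -0.188.
E_xy < 0, so tennis rackets and tennis balls are complements.

-0.188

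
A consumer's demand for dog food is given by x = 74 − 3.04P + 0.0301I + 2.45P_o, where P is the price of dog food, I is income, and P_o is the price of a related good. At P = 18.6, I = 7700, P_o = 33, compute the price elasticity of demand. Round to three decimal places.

-0.171

First evaluate x: 74 − 3.04(18.6) + 0.0301(7700) + 2.45(33) = 74 − 56.544 + 231.77 + 80.85 = 330.076.
∂x/∂P = −3.04, so E_p = (−3.04)·(18.6/330.076) ≈ -0.171.
|E_p| < 1: demand is inelastic.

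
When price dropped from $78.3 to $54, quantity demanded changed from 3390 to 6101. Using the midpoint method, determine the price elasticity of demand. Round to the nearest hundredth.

%ΔQ = (6101 − 3390)/[(3390 + 6101)/2] = 2711/4745.5 ≈ 0.5713.
%ΔP = (54 − 78.3)/[(78.3 + 54)/2] = -24.3/66.15 ≈ -0.3673.
Arc elasticity E = %ΔQ/%ΔP ≈ 0.5713/-0.3673 ≈ -1.56.
|E| > 1: demand is elastic over this range.

-1.56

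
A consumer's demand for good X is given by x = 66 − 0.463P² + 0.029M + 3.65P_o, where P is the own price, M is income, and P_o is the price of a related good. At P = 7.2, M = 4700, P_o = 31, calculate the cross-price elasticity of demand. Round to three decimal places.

Evaluating quantity at (P, M, P_o) gives x = 66 − 0.463(7.2)² + 0.029(4700) + 3.65(31) = 66 − 24.0019 + 136.3 + 113.15 = 291.4481.
∂x/∂P_o = +3.65, so E_xy = 3.65·(31/291.4481) ≈ 0.388.
E_xy > 0: the goods are substitutes.

0.388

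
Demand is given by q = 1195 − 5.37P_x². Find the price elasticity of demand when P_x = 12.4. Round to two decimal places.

At P_x = 12.4, q = 369.3088.
dq/dP_x = −2·5.37·P_x = −133.176.
Point elasticity E = (dq/dP_x)·(P_x/q) = -133.176 × 12.4/369.3088 ≈ -4.47.
|E| > 1, so demand is elastic at this price.

-4.47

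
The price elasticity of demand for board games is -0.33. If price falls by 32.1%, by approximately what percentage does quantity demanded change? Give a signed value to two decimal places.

10.59

%ΔQ ≈ E × %ΔP = (-0.33) × (-32.1%) ≈ 10.59%.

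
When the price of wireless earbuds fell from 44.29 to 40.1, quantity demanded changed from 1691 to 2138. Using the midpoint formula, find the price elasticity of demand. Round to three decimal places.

-2.351

%ΔQ = (2138 − 1691)/[(1691 + 2138)/2] = 447/1914.5 ≈ 0.2335.
%ΔP = (40.1 − 44.29)/[(44.29 + 40.1)/2] = -4.19/42.195 ≈ -0.0993.
Arc elasticity E = %ΔQ/%ΔP ≈ 0.2335/-0.0993 ≈ -2.351.
|E| > 1: demand is elastic over this range.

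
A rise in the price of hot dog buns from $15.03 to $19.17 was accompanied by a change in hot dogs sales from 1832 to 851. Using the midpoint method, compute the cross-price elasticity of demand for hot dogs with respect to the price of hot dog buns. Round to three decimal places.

%ΔQ_x = (851 − 1832)/[(1832+851)/2] = -981/1341.5 ≈ -0.7313.
%ΔP_y = (19.17 − 15.03)/[(15.03+19.17)/2] ≈ 0.2421.
E_xy = -0.7313/0.2421 ≈ -3.020.
E_xy < 0, so hot dogs and hot dog buns are complements.

-3.020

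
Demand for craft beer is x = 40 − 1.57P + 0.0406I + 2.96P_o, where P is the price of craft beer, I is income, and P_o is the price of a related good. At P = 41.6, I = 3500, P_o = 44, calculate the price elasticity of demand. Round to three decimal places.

At the given point, x = 40 − 1.57(41.6) + 0.0406(3500) + 2.96(44) = 40 − 65.312 + 142.1 + 130.24 = 247.028.
∂x/∂P = −1.57, so E_p = (−1.57)·(41.6/247.028) ≈ -0.264.
|E_p| < 1: demand is inelastic.

-0.264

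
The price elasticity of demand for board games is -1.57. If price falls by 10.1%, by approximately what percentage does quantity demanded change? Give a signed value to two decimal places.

%ΔQ ≈ E × %ΔP = (-1.57) × (-10.1%) ≈ 15.86%.

15.86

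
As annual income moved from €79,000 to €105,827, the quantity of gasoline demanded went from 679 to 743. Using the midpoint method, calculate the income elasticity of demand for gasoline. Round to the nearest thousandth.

0.310

%ΔQ = (743 − 679)/[(679+743)/2] = 64/711 ≈ 0.0900.
%ΔI = (105,827 − 79,000)/[(79,000+105,827)/2] = 26827/92413.5 ≈ 0.2903.
E_I = %ΔQ/%ΔI ≈ 0.310.
E_I ∈ (0,1): normal good (necessity).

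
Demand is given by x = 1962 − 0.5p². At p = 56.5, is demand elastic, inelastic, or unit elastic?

elastic

At p = 56.5, x = 365.875.
dx/dp = −2·0.5·p = −56.5.
Point elasticity E = (dx/dp)·(p/x) = -56.5 × 56.5/365.875 ≈ -8.725.
|E| ≈ 8.725 > 1, so demand is elastic.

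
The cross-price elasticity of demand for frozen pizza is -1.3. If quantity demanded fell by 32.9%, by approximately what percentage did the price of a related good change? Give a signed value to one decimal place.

%ΔQ ≈ E × %ΔP_y ⇒ %ΔP_y = %ΔQ / E = (-32.9%)/(-1.3) ≈ 25.3%.

25.3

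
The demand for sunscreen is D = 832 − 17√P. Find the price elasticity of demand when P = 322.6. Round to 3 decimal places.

At P = 322.6, D = 526.6618.
dD/dP = −17/(2√P) = −17/(2·17.9611).
Point elasticity E = (dD/dP)·(P/D) = -0.4732 × 322.6/526.6618 ≈ -0.290.
|E| < 1, so demand is inelastic at this price.

-0.290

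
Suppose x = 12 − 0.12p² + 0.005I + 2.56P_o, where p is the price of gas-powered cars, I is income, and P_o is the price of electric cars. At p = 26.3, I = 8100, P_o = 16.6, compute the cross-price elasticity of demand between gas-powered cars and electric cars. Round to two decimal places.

3.54

x = 12 − 0.12(26.3)² + 0.005(8100) + 2.56(16.6) = 12 − 83.0028 + 40.5 + 42.496 = 11.9932.
∂x/∂P_o = +2.56, so E_xy = 2.56·(16.6/11.9932) ≈ 3.54.
E_xy > 0: the goods are substitutes.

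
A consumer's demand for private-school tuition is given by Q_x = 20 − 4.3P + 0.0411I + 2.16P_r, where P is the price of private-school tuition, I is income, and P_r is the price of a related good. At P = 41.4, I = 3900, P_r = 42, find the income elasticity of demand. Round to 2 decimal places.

Evaluating quantity at (P, I, P_r) gives Q_x = 20 − 4.3(41.4) + 0.0411(3900) + 2.16(42) = 20 − 178.02 + 160.29 + 90.72 = 92.99.
∂Q_x/∂I = +0.0411, so E_I = 0.0411·(3900/92.99) ≈ 1.72.
E_I > 1: normal good (luxury).

1.72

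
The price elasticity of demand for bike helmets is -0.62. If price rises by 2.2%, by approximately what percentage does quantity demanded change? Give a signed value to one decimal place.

%ΔQ ≈ E × %ΔP = (-0.62) × (2.2%) ≈ -1.4%.

-1.4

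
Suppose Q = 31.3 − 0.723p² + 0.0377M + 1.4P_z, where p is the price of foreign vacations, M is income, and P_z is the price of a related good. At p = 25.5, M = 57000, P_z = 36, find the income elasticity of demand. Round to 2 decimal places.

1.22

First evaluate Q: 31.3 − 0.723(25.5)² + 0.0377(57000) + 1.4(36) = 31.3 − 470.1308 + 2148.9 + 50.4 = 1760.4693.
∂Q/∂M = +0.0377, so E_I = 0.0377·(57000/1760.4693) ≈ 1.22.
E_I > 1: normal good (luxury).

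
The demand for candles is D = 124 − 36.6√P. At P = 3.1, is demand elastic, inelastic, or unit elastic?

At P = 3.1, D = 59.5591.
dD/dP = −36.6/(2√P) = −36.6/(2·1.7607).
Point elasticity E = (dD/dP)·(P/D) = -10.3937 × 3.1/59.5591 ≈ -0.541.
|E| ≈ 0.541 < 1, so demand is inelastic.

inelastic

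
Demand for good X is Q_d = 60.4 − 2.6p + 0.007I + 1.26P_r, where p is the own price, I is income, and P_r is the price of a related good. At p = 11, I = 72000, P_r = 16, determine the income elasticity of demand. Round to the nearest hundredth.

0.91

At the given point, Q_d = 60.4 − 2.6(11) + 0.007(72000) + 1.26(16) = 60.4 − 28.6 + 504 + 20.16 = 555.96.
∂Q_d/∂I = +0.007, so E_I = 0.007·(72000/555.96) ≈ 0.91.
E_I ∈ (0,1): normal good (necessity).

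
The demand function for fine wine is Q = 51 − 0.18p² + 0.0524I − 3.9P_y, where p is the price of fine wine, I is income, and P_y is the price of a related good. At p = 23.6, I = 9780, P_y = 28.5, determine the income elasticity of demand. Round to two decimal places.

1.46

Evaluating quantity at (p, I, P_y) gives Q = 51 − 0.18(23.6)² + 0.0524(9780) − 3.9(28.5) = 51 − 100.2528 + 512.472 − 111.15 = 352.0692.
∂Q/∂I = +0.0524, so E_I = 0.0524·(9780/352.0692) ≈ 1.46.
E_I > 1: normal good (luxury).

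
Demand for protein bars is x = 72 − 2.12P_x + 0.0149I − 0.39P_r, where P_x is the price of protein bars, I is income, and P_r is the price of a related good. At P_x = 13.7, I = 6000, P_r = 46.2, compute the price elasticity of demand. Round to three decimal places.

-0.254

At the given point, x = 72 − 2.12(13.7) + 0.0149(6000) − 0.39(46.2) = 72 − 29.044 + 89.4 − 18.018 = 114.338.
∂x/∂P_x = −2.12, so E_p = (−2.12)·(13.7/114.338) ≈ -0.254.
|E_p| < 1: demand is inelastic.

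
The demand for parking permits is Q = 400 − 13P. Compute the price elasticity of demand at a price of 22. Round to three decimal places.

-2.509

At P = 22, Q = 114.
dQ/dP = −13.
Point elasticity E = (dQ/dP)·(P/Q) = -13 × 22/114 ≈ -2.509.
|E| > 1, so demand is elastic at this price.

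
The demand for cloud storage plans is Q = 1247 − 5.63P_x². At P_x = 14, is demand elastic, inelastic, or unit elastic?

elastic

At P_x = 14, Q = 143.52.
dQ/dP_x = −2·5.63·P_x = −157.64.
Point elasticity E = (dQ/dP_x)·(P_x/Q) = -157.64 × 14/143.52 ≈ -15.377.
|E| ≈ 15.377 > 1, so demand is elastic.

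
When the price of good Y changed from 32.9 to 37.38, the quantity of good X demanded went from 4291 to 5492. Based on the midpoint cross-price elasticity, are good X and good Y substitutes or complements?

substitutes

%ΔQ_x = (5492 − 4291)/[(4291+5492)/2] = 1201/4891.5 ≈ 0.2455.
%ΔP_y = (37.38 − 32.9)/[(32.9+37.38)/2] ≈ 0.1275.
E_xy = 0.2455/0.1275 ≈ 1.926.
E_xy > 0, so the goods are substitutes.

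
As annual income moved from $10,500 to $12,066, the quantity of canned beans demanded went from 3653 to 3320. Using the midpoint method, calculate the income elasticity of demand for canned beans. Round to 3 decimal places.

%ΔQ = (3320 − 3653)/[(3653+3320)/2] = -333/3486.5 ≈ -0.0955.
%ΔY = (12,066 − 10,500)/[(10,500+12,066)/2] = 1566/11283 ≈ 0.1388.
E_I = %ΔQ/%ΔY ≈ -0.688.
E_I < 0: inferior good.

-0.688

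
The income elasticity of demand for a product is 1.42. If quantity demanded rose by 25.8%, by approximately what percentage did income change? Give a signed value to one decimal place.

18.2

%ΔQ ≈ E × %ΔI ⇒ %ΔI = %ΔQ / E = (25.8%)/(1.42) ≈ 18.2%.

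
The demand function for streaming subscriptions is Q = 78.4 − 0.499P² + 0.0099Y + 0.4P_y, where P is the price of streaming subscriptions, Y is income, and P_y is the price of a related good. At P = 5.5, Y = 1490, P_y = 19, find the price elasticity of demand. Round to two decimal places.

Q = 78.4 − 0.499(5.5)² + 0.0099(1490) + 0.4(19) = 78.4 − 15.0948 + 14.751 + 7.6 = 85.6563.
∂Q/∂P = −2·0.499·P = -5.489, so E_p = -5.489·(5.5/85.6563) ≈ -0.35.
|E_p| < 1: demand is inelastic.

-0.35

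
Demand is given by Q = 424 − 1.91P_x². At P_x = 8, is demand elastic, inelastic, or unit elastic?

inelastic

At P_x = 8, Q = 301.76.
dQ/dP_x = −2·1.91·P_x = −30.56.
Point elasticity E = (dQ/dP_x)·(P_x/Q) = -30.56 × 8/301.76 ≈ -0.810.
|E| ≈ 0.810 < 1, so demand is inelastic.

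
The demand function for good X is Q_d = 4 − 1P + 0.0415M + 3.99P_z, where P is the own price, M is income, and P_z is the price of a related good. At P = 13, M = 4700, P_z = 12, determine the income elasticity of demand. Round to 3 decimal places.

Substituting, Q_d = 4 − 1(13) + 0.0415(4700) + 3.99(12) = 4 − 13 + 195.05 + 47.88 = 233.93.
∂Q_d/∂M = +0.0415, so E_I = 0.0415·(4700/233.93) ≈ 0.834.
E_I ∈ (0,1): normal good (necessity).

0.834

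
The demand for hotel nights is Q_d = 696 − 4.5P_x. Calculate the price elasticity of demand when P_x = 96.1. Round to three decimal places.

-1.641

At P_x = 96.1, Q_d = 263.55.
dQ_d/dP_x = −4.5.
Point elasticity E = (dQ_d/dP_x)·(P_x/Q_d) = -4.5 × 96.1/263.55 ≈ -1.641.
|E| > 1, so demand is elastic at this price.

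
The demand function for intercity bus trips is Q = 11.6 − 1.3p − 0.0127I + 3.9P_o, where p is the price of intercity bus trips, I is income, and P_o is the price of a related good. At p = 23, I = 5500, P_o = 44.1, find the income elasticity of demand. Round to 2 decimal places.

-0.83

Evaluating quantity at (p, I, P_o) gives Q = 11.6 − 1.3(23) − 0.0127(5500) + 3.9(44.1) = 11.6 − 29.9 − 69.85 + 171.99 = 83.84.
∂Q/∂I = −0.0127, so E_I = -0.0127·(5500/83.84) ≈ -0.83.
E_I < 0: inferior good.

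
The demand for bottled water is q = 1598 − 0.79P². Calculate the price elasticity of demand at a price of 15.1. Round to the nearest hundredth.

At P = 15.1, q = 1417.8721.
dq/dP = −2·0.79·P = −23.858.
Point elasticity E = (dq/dP)·(P/q) = -23.858 × 15.1/1417.8721 ≈ -0.25.
|E| < 1, so demand is inelastic at this price.

-0.25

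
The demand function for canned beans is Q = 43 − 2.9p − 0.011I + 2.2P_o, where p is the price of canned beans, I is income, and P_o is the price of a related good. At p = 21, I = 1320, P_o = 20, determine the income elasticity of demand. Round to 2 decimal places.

Substituting, Q = 43 − 2.9(21) − 0.011(1320) + 2.2(20) = 43 − 60.9 − 14.52 + 44 = 11.58.
∂Q/∂I = −0.011, so E_I = -0.011·(1320/11.58) ≈ -1.25.
E_I < 0: inferior good.

-1.25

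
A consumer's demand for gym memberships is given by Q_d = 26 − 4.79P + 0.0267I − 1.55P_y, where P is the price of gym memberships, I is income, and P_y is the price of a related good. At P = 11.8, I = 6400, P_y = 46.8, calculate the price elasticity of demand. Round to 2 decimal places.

At the given point, Q_d = 26 − 4.79(11.8) + 0.0267(6400) − 1.55(46.8) = 26 − 56.522 + 170.88 − 72.54 = 67.818.
∂Q_d/∂P = −4.79, so E_p = (−4.79)·(11.8/67.818) ≈ -0.83.
|E_p| < 1: demand is inelastic.

-0.83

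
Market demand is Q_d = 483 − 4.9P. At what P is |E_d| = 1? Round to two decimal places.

49.29

For linear demand Q_d = a − bP, E = −bP/(a − bP). |E| = 1 ⇒ bP = a − bP ⇒ P = a/(2b).
P = 483/(2·4.9) ≈ 49.29.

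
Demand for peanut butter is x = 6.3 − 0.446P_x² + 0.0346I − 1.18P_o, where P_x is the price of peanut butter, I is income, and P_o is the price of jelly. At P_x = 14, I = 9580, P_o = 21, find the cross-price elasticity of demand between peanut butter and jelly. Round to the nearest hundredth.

-0.11

Substituting, x = 6.3 − 0.446(14)² + 0.0346(9580) − 1.18(21) = 6.3 − 87.416 + 331.468 − 24.78 = 225.572.
∂x/∂P_o = −1.18, so E_xy = -1.18·(21/225.572) ≈ -0.11.
E_xy < 0: the goods are complements.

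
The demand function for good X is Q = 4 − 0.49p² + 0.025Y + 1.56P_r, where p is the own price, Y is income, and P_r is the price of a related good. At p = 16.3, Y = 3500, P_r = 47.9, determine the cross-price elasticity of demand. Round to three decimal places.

Q = 4 − 0.49(16.3)² + 0.025(3500) + 1.56(47.9) = 4 − 130.1881 + 87.5 + 74.724 = 36.0359.
∂Q/∂P_r = +1.56, so E_xy = 1.56·(47.9/36.0359) ≈ 2.074.
E_xy > 0: the goods are substitutes.

2.074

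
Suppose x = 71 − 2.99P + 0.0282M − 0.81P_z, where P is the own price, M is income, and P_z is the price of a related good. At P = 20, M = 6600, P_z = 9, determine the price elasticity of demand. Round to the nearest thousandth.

-0.315

Substituting, x = 71 − 2.99(20) + 0.0282(6600) − 0.81(9) = 71 − 59.8 + 186.12 − 7.29 = 190.03.
∂x/∂P = −2.99, so E_p = (−2.99)·(20/190.03) ≈ -0.315.
|E_p| < 1: demand is inelastic.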